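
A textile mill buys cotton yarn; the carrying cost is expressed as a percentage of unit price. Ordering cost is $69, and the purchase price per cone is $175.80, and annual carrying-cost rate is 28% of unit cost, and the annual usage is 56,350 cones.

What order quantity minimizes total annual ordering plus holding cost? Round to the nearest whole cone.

H = i·C = 0.28 × $175.8 = $49.2240 per cone-year
Q* = √(2·D·S / H) = √(2·56,350·69 / 49.224) = √157,977.8 ≈ 397.46

397 cones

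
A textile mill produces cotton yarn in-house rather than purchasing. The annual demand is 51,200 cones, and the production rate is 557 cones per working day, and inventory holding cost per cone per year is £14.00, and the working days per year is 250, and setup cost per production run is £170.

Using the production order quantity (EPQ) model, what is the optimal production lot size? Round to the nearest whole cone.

d = 51,200/250 = 204.8000 cones/day;  effective holding cost H(1 − d/p) = 14·(1 − 204.8000/557) = 8.85242
Q* = √(2DS / H_eff) = √(2·51,200·170 / 8.85242) ≈ 1,402.31

1,402 cones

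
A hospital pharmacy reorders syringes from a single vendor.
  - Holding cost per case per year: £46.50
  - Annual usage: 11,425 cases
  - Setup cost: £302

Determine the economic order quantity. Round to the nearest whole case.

EOQ = √(2DS/H) = √(2 × 11,425 × 302 / 46.5)
    = √(148,402.15) ≈ 385.23

385 cases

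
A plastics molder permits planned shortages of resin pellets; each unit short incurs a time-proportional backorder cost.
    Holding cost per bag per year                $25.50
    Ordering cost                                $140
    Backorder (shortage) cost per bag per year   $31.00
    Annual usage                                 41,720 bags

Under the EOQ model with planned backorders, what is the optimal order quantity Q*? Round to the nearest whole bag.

914 bags

Q* = √(2DS/H) · √((H + b)/b)
   = √(2 × 41,720 × 140 / 25.5) · √((25.5 + 31) / 31)
   = 676.832 × 1.3500 ≈ 913.74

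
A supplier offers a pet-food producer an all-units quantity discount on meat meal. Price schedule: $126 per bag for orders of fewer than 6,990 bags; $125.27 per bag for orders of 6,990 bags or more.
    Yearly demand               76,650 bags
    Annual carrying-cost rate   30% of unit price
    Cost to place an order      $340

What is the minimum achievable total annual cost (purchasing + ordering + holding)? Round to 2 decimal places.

$9,702,287.07

H₁ = 30%×$126 = $37.8000;  H₂ = 30%×$125.27 = $37.5810
EOQ₁ = √(2×76,650×340/37.8000) = 1,174.26  (< 6,990, feasible at tier 1)
EOQ₂ = √(2×76,650×340/37.5810) = 1,177.68  (< 6,990 → use Q = 6,990 at tier-2 price)
TC(tier 1 (EOQ₁), Q≈1,174.3) = $9,702,287.07
TC(tier 2, Q≈6,990.0) = $9,737,019.42
Minimum at tier 1 (EOQ₁): $9,702,287.07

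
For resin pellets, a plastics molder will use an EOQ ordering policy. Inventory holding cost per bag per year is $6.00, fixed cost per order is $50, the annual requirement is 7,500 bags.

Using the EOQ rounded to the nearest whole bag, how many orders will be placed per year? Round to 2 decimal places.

Optimal lot size Q* = (2 × 7,500 × $50 / $6)^½ ≈ 353.55 → Q = 354
N = D/Q = 7,500/354 ≈ 21.186 orders/yr

21.19 orders per year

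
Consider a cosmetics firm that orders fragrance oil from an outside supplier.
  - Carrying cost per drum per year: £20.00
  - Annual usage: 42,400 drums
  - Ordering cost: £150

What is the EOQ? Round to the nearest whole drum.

797 drums

2DS/H = 2·42,400·150/20 = 636,000.00
EOQ = √636,000.00 ≈ 797.50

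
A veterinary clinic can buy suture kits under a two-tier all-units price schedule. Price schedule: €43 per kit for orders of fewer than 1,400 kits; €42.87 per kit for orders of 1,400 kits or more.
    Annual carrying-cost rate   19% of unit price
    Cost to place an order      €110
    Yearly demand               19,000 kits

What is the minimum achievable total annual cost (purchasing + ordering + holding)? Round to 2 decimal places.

H₁ = 19%×€43 = €8.1700;  H₂ = 19%×€42.87 = €8.1453
EOQ₁ = √(2×19,000×110/8.1700) = 715.28  (< 1,400, feasible at tier 1)
EOQ₂ = √(2×19,000×110/8.1453) = 716.37  (< 1,400 → use Q = 1,400 at tier-2 price)
TC(tier 1 (EOQ₁), Q≈715.3) = €822,843.85
TC(tier 2, Q≈1,400.0) = €821,724.57
Minimum at tier 2: €821,724.57

€821,724.57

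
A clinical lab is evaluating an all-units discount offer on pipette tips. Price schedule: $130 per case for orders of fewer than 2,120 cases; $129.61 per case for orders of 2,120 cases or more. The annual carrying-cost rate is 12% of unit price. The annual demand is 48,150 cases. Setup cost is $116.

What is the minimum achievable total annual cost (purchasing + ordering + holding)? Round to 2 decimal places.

H₁ = 12%×$130 = $15.6000;  H₂ = 12%×$129.61 = $15.5532
EOQ₁ = √(2×48,150×116/15.6000) = 846.21  (< 2,120, feasible at tier 1)
EOQ₂ = √(2×48,150×116/15.5532) = 847.49  (< 2,120 → use Q = 2,120 at tier-2 price)
TC(tier 1 (EOQ₁), Q≈846.2) = $6,272,700.93
TC(tier 2, Q≈2,120.0) = $6,259,842.51
Minimum at tier 2: $6,259,842.51

$6,259,842.51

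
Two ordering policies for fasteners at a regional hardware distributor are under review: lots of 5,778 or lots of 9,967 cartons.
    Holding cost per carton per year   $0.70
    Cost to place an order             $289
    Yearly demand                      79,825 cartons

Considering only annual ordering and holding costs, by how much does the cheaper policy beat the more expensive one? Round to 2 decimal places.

$211.90

For each Q, cost = (D/Q)·S + (Q/2)·H.
TC(5,778) = (79,825/5,778)×289 + (5,778/2)×0.7 = $6,014.93
TC(9,967) = (79,825/9,967)×289 + (9,967/2)×0.7 = $5,803.03
|ΔTC| = |$6,014.93 − $5,803.03| = $211.90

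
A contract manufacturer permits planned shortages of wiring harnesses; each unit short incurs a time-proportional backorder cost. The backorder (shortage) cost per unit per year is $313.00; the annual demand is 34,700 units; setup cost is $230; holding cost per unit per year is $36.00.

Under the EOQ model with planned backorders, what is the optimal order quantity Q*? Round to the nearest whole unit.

Basic EOQ = √(2·34,700·230/36) = 665.875
Backorder adjustment √((H+b)/b) = √((36+313)/313) = 1.0559
Q* = 665.875 × 1.0559 ≈ 703.13

703 units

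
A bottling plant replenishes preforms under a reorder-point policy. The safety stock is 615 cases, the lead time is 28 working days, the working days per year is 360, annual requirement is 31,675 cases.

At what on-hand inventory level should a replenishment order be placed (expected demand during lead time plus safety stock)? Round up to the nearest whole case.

Daily demand d = 31,675 / 360 = 87.986 cases/day
Demand during lead time = 87.986 × 28 = 2,463.61
Reorder point = 2,463.61 + 615 = 3,078.61 → round up

3,079 cases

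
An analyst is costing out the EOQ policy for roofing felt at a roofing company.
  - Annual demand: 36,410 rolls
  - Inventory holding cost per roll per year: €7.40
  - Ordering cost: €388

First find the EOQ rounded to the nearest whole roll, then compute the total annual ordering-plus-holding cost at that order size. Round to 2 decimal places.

Q* = √(2·D·S / H) = √(2·36,410·388 / 7.4) = √3,818,129.7 ≈ 1,954.00 → Q = 1,954 rolls
Ordering: D/Q × S = 36,410/1,954 × €388 = €7,229.83
Holding:  Q/2 × H = 1,954/2 × €7.4 = €7,229.80
Total = €7,229.83 + €7,229.80 = €14,459.63

€14,459.63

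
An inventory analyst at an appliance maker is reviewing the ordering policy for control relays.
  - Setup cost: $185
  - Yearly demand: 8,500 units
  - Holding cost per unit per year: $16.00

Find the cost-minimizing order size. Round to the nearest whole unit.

2DS/H = 2·8,500·185/16 = 196,562.50
EOQ = √196,562.50 ≈ 443.35

443 units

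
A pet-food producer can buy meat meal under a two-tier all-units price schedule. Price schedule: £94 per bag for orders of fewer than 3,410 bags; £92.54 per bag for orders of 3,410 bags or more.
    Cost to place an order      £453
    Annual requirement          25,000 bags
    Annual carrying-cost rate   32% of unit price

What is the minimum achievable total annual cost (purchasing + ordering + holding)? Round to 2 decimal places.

H₁ = 32%×£94 = £30.0800;  H₂ = 32%×£92.54 = £29.6128
EOQ₁ = √(2×25,000×453/30.0800) = 867.75  (< 3,410, feasible at tier 1)
EOQ₂ = √(2×25,000×453/29.6128) = 874.57  (< 3,410 → use Q = 3,410 at tier-2 price)
TC(tier 1 (EOQ₁), Q≈867.8) = £2,376,101.95
TC(tier 2, Q≈3,410.0) = £2,367,310.94
Minimum at tier 2: £2,367,310.94

£2,367,310.94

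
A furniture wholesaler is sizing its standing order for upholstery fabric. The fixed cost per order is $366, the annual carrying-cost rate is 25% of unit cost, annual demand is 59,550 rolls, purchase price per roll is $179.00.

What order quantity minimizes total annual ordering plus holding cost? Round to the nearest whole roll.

987 rolls

Carrying cost H = $179 × 25% = $44.7500/roll/yr
EOQ = √(2DS/H) = √(2 × 59,550 × 366 / 44.75)
    = √(974,091.62) ≈ 986.96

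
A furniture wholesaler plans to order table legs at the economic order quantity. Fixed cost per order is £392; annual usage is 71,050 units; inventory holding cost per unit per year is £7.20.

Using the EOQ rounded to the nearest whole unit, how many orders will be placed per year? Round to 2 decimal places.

Optimal lot size Q* = (2 × 71,050 × £392 / £7.2)^½ ≈ 2,781.47 → Q = 2,781
N = D/Q = 71,050/2,781 ≈ 25.548 orders/yr

25.55 orders per year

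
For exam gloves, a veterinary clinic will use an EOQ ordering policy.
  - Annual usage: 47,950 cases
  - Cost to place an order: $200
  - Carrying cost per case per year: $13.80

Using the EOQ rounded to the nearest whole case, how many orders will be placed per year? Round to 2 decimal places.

EOQ = √(2DS/H) = √(2 × 47,950 × 200 / 13.8)
    = √(1,389,855.07) ≈ 1,178.92 → Q = 1,179
N = D/Q = 47,950/1,179 ≈ 40.670 orders/yr

40.67 orders per year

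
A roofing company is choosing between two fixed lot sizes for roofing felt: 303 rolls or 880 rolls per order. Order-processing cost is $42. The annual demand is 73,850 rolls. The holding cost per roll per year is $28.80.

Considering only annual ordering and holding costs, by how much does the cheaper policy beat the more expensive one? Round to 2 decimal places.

$1,596.83

TC(Q) = (D/Q)S + (Q/2)H
TC(303) = (73,850/303)×42 + (303/2)×28.8 = $14,599.83
TC(880) = (73,850/880)×42 + (880/2)×28.8 = $16,196.66
Lots of 303 are cheaper by $1,596.83.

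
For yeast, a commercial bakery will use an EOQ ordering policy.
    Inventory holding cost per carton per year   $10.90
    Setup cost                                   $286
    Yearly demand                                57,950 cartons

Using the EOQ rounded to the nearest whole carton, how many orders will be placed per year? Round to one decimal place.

33.2 orders per year

Optimal lot size Q* = (2 × 57,950 × $286 / $10.9)^½ ≈ 1,743.86 → Q = 1,744
Orders per year = D/Q = 57,950 / 1,744 = 33.228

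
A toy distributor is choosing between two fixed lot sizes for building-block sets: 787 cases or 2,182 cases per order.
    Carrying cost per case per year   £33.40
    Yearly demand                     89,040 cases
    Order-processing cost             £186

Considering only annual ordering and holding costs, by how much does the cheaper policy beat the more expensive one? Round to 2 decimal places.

TC(Q) = (D/Q)S + (Q/2)H
TC(787) = (89,040/787)×186 + (787/2)×33.4 = £34,186.66
TC(2,182) = (89,040/2,182)×186 + (2,182/2)×33.4 = £44,029.43
Cheaper: Q = 787.  Difference = £9,842.77

£9,842.77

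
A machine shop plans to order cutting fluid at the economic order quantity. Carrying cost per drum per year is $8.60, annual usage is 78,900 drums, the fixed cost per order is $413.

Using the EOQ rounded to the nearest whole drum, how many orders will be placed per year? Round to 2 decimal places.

Q* = √(2·D·S / H) = √(2·78,900·413 / 8.6) = √7,578,069.8 ≈ 2,752.83 → Q = 2,753
N = D/Q = 78,900/2,753 ≈ 28.660 orders/yr

28.66 orders per year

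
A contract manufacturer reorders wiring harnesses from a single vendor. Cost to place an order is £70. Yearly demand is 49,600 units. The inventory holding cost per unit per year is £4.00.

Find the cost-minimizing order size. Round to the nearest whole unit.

2DS/H = 2·49,600·70/4 = 1,736,000.00
EOQ = √1,736,000.00 ≈ 1,317.57

1,318 units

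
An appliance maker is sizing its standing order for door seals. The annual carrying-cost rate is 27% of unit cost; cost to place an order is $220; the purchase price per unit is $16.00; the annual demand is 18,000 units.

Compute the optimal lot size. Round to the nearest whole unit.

H = i·C = 0.27 × $16 = $4.3200 per unit-year
Q* = √(2·D·S / H) = √(2·18,000·220 / 4.32) = √1,833,333.3 ≈ 1,354.01

1,354 units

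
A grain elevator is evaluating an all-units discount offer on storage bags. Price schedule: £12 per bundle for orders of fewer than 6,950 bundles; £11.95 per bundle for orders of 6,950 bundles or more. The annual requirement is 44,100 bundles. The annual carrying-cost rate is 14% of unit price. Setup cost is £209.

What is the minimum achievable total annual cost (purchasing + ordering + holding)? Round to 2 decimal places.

H₁ = 14%×£12 = £1.6800;  H₂ = 14%×£11.95 = £1.6730
EOQ₁ = √(2×44,100×209/1.6800) = 3,312.48  (< 6,950, feasible at tier 1)
EOQ₂ = √(2×44,100×209/1.6730) = 3,319.40  (< 6,950 → use Q = 6,950 at tier-2 price)
TC(tier 1 (EOQ₁), Q≈3,312.5) = £534,764.96
TC(tier 2, Q≈6,950.0) = £534,134.85
Minimum at tier 2: £534,134.85

£534,134.85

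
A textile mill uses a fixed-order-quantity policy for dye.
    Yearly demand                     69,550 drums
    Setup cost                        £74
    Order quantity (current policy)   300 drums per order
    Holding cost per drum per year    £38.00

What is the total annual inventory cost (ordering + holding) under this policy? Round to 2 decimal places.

£22,855.67

Orders/yr = 69,550/300 = 231.833; ordering cost = 231.833 × £74 = £17,155.67
Average inventory = 300/2 = 150; holding cost = 150 × £38 = £5,700.00
Total = £17,155.67 + £5,700.00 = £22,855.67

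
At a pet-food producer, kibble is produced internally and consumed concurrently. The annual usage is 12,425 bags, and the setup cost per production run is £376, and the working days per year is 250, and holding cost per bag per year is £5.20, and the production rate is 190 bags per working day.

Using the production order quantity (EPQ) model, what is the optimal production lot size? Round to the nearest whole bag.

1,560 bags

Daily demand d = 12,425/250 = 49.700; p = 190; 1 − d/p = 0.73842
EPQ = √(2DS / (H(1 − d/p)))
    = √(2 × 12,425 × 376 / (5.2 × 0.73842)) ≈ 1,559.92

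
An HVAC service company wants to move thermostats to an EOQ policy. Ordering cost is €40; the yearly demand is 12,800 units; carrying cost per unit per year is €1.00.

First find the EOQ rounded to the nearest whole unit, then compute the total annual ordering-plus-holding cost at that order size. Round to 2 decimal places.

2DS/H = 2·12,800·40/1 = 1,024,000.00
EOQ = √1,024,000.00 ≈ 1,011.93 → Q = 1,012 units
Ordering: D/Q × S = 12,800/1,012 × €40 = €505.93
Holding:  Q/2 × H = 1,012/2 × €1 = €506.00
Total = €505.93 + €506.00 = €1,011.93

€1,011.93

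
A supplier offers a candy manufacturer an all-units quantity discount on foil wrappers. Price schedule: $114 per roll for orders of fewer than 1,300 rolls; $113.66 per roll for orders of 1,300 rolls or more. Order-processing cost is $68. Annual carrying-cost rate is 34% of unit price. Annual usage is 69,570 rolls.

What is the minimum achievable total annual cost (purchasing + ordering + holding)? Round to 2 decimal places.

$7,936,084.11

H₁ = 34%×$114 = $38.7600;  H₂ = 34%×$113.66 = $38.6444
EOQ₁ = √(2×69,570×68/38.7600) = 494.07  (< 1,300, feasible at tier 1)
EOQ₂ = √(2×69,570×68/38.6444) = 494.81  (< 1,300 → use Q = 1,300 at tier-2 price)
TC(tier 1 (EOQ₁), Q≈494.1) = $7,950,130.16
TC(tier 2, Q≈1,300.0) = $7,936,084.11
Minimum at tier 2: $7,936,084.11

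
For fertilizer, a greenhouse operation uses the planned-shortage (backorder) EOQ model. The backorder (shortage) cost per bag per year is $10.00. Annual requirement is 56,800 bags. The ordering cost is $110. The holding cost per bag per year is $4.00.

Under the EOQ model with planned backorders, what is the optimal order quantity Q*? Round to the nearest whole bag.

Basic EOQ = √(2·56,800·110/4) = 1,767.484
Backorder adjustment √((H+b)/b) = √((4+10)/10) = 1.1832
Q* = 1,767.484 × 1.1832 ≈ 2,091.32

2,091 bags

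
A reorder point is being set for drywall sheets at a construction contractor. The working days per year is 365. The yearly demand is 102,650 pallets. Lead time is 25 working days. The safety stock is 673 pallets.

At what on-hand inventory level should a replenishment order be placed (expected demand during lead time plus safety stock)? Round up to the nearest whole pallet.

Daily demand d = 102,650 / 365 = 281.233 pallets/day
Demand during lead time = 281.233 × 25 = 7,030.82
Reorder point = 7,030.82 + 673 = 7,703.82 → round up

7,704 pallets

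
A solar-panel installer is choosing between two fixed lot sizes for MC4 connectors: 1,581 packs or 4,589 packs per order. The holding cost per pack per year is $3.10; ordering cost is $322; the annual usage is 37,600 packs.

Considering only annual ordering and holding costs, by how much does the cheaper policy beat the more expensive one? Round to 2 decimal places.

For each Q, cost = (D/Q)·S + (Q/2)·H.
TC(1,581) = (37,600/1,581)×322 + (1,581/2)×3.1 = $10,108.49
TC(4,589) = (37,600/4,589)×322 + (4,589/2)×3.1 = $9,751.26
Lots of 4,589 are cheaper by $357.23.

$357.23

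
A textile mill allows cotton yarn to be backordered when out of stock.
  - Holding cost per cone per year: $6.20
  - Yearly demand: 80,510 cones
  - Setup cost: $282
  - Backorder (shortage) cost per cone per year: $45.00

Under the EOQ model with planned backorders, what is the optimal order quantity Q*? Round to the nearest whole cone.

2,887 cones

Basic EOQ = √(2·80,510·282/6.2) = 2,706.254
Backorder adjustment √((H+b)/b) = √((6.2+45)/45) = 1.0667
Q* = 2,706.254 × 1.0667 ≈ 2,886.67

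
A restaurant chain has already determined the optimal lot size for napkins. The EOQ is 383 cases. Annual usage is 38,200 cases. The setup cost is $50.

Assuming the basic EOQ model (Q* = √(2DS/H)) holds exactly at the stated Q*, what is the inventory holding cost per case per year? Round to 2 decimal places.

EOQ relation: Q² = 2DS/H, so rearrange for the unknown.
H = 2DS / Q² = 2 × 38,200 × 50 / 383² = 26.0415

$26.04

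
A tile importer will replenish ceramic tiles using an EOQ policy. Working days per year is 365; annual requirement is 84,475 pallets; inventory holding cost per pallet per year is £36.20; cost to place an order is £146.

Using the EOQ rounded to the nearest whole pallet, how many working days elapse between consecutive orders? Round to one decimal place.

EOQ = √(2DS/H) = √(2 × 84,475 × 146 / 36.2)
    = √(681,400.55) ≈ 825.47 → Q = 825 pallets
T = Q/D × 365 days = 825/84,475 × 365 = 3.565 days

3.6 days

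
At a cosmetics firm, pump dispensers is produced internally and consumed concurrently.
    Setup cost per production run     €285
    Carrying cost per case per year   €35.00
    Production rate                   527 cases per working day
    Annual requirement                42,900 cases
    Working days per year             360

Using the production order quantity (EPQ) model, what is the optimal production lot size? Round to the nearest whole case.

950 cases

Daily demand d = 42,900/360 = 119.167; p = 527; 1 − d/p = 0.77388
EPQ = √(2DS / (H(1 − d/p)))
    = √(2 × 42,900 × 285 / (35 × 0.77388)) ≈ 950.16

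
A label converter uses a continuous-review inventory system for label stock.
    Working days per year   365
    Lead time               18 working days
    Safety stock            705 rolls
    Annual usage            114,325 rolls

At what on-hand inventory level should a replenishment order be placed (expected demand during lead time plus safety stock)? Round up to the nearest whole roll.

Daily demand d = 114,325 / 365 = 313.219 rolls/day
Demand during lead time = 313.219 × 18 = 5,637.95
Reorder point = 5,637.95 + 705 = 6,342.95 → round up

6,343 rolls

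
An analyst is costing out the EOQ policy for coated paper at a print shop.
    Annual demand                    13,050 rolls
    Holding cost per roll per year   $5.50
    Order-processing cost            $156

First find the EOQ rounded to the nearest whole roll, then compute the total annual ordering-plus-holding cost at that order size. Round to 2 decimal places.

Optimal lot size Q* = (2 × 13,050 × $156 / $5.5)^½ ≈ 860.40 → Q = 860 rolls
Orders/yr = 13,050/860 = 15.174; ordering cost = 15.174 × $156 = $2,367.21
Average inventory = 860/2 = 430; holding cost = 430 × $5.5 = $2,365.00
Total = $2,367.21 + $2,365.00 = $4,732.21

$4,732.21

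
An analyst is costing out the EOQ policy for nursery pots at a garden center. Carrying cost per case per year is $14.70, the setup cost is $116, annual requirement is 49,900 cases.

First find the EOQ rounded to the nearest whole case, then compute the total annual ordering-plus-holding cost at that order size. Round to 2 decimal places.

$13,045.27

EOQ = √(2DS/H) = √(2 × 49,900 × 116 / 14.7)
    = √(787,537.41) ≈ 887.43 → Q = 887 cases
Annual ordering cost = (D/Q)·S = (49,900/887) × 116 = $6,525.82
Annual holding cost  = (Q/2)·H = (887/2) × 14.7 = $6,519.45
Total = $6,525.82 + $6,519.45 = $13,045.27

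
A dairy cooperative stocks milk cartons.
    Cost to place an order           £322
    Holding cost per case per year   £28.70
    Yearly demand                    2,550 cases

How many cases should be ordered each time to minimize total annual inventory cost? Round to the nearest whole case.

239 cases

Optimal lot size Q* = (2 × 2,550 × £322 / £28.7)^½ ≈ 239.21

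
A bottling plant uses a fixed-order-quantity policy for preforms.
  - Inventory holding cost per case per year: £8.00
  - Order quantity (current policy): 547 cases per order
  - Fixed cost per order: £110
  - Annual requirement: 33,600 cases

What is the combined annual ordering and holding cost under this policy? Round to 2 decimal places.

£8,944.86

Annual ordering cost = (D/Q)·S = (33,600/547) × 110 = £6,756.86
Annual holding cost  = (Q/2)·H = (547/2) × 8 = £2,188.00
Total = £6,756.86 + £2,188.00 = £8,944.86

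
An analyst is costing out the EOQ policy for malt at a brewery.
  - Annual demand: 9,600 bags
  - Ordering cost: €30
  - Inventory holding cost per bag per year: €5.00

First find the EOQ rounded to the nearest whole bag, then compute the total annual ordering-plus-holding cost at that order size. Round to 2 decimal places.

€1,697.06

2DS/H = 2·9,600·30/5 = 115,200.00
EOQ = √115,200.00 ≈ 339.41 → Q = 339 bags
Orders/yr = 9,600/339 = 28.319; ordering cost = 28.319 × €30 = €849.56
Average inventory = 339/2 = 169.5; holding cost = 169.5 × €5 = €847.50
Total = €849.56 + €847.50 = €1,697.06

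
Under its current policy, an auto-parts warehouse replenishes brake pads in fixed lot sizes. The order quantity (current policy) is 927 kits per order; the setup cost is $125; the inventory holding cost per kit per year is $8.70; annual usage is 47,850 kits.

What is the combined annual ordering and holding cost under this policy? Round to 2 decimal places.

$10,484.72

Annual ordering cost = (D/Q)·S = (47,850/927) × 125 = $6,452.27
Annual holding cost  = (Q/2)·H = (927/2) × 8.7 = $4,032.45
Total = $6,452.27 + $4,032.45 = $10,484.72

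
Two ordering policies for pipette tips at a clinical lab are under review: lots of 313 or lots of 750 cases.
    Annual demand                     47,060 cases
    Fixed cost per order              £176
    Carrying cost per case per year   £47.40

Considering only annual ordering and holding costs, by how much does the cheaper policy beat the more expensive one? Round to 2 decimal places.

For each Q, cost = (D/Q)·S + (Q/2)·H.
TC(313) = (47,060/313)×176 + (313/2)×47.4 = £33,879.95
TC(750) = (47,060/750)×176 + (750/2)×47.4 = £28,818.41
Lots of 750 are cheaper by £5,061.54.

£5,061.54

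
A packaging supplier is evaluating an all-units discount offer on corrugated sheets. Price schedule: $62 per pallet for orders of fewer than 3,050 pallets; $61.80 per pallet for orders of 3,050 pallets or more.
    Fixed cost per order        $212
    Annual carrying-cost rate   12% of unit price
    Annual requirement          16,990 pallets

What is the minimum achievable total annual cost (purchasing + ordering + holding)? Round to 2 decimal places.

$1,060,700.93

H₁ = 12%×$62 = $7.4400;  H₂ = 12%×$61.80 = $7.4160
EOQ₁ = √(2×16,990×212/7.4400) = 984.00  (< 3,050, feasible at tier 1)
EOQ₂ = √(2×16,990×212/7.4160) = 985.59  (< 3,050 → use Q = 3,050 at tier-2 price)
TC(tier 1 (EOQ₁), Q≈984.0) = $1,060,700.93
TC(tier 2, Q≈3,050.0) = $1,062,472.34
Minimum at tier 1 (EOQ₁): $1,060,700.93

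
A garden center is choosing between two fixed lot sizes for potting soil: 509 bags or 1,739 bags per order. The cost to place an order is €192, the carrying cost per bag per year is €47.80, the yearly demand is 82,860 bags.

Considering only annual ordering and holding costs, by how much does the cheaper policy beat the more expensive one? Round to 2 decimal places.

€7,289.79

Annual cost at Q: ordering D·S/Q plus holding Q·H/2.
TC(509) = (82,860/509)×192 + (509/2)×47.8 = €43,420.74
TC(1,739) = (82,860/1,739)×192 + (1,739/2)×47.8 = €50,710.53
|ΔTC| = |€43,420.74 − €50,710.53| = €7,289.79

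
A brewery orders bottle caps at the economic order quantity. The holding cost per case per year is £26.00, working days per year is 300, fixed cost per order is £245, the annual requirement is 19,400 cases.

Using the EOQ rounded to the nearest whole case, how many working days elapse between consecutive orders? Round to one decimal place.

Q* = √(2·D·S / H) = √(2·19,400·245 / 26) = √365,615.4 ≈ 604.66 → Q = 605 cases
T = Q/D × 300 days = 605/19,400 × 300 = 9.356 days

9.4 days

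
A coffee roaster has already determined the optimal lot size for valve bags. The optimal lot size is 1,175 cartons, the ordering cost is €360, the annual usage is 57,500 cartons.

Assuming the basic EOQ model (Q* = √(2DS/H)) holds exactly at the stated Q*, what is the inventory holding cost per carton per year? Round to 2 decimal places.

From Q* = √(2DS/H) ⇒ Q*² = 2DS/H.
H = 2DS / Q² = 2 × 57,500 × 360 / 1,175² = 29.9864

€29.99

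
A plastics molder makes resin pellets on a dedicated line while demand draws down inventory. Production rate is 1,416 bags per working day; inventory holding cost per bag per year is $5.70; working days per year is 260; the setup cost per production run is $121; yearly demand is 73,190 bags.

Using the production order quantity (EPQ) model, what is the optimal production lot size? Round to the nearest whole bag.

Daily demand d = 73,190/260 = 281.500; p = 1416; 1 − d/p = 0.80120
EPQ = √(2DS / (H(1 − d/p)))
    = √(2 × 73,190 × 121 / (5.7 × 0.80120)) ≈ 1,969.36

1,969 bags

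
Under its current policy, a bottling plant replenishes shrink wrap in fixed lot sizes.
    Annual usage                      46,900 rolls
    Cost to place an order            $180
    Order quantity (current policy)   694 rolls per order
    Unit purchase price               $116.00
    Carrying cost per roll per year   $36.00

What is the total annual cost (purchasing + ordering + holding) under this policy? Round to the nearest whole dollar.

$5,465,056

Annual ordering cost = (D/Q)·S = (46,900/694) × 180 = $12,164.27
Annual holding cost  = (Q/2)·H = (694/2) × 36 = $12,492.00
Purchase cost = D·C = 46,900 × 116 = $5,440,400.00
Total = $12,164.27 + $12,492.00 + $5,440,400.00 = $5,465,056.27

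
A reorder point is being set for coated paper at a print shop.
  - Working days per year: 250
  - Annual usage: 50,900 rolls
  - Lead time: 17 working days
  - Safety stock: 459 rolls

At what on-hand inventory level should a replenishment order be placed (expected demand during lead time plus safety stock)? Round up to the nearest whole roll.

Daily demand d = 50,900 / 250 = 203.600 rolls/day
Demand during lead time = 203.600 × 17 = 3,461.20
Reorder point = 3,461.20 + 459 = 3,920.20 → round up

3,921 rolls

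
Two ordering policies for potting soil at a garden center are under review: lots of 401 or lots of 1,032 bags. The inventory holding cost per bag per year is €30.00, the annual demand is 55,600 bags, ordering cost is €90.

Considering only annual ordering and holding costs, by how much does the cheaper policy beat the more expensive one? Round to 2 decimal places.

€1,835.03

For each Q, cost = (D/Q)·S + (Q/2)·H.
TC(401) = (55,600/401)×90 + (401/2)×30 = €18,493.80
TC(1,032) = (55,600/1,032)×90 + (1,032/2)×30 = €20,328.84
Cheaper: Q = 401.  Difference = €1,835.03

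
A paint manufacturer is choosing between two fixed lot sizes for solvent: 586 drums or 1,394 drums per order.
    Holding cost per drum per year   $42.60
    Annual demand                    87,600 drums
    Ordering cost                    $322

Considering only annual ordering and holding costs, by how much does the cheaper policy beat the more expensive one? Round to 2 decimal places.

For each Q, cost = (D/Q)·S + (Q/2)·H.
TC(586) = (87,600/586)×322 + (586/2)×42.6 = $60,616.95
TC(1,394) = (87,600/1,394)×322 + (1,394/2)×42.6 = $49,926.92
Cheaper: Q = 1,394.  Difference = $10,690.03

$10,690.03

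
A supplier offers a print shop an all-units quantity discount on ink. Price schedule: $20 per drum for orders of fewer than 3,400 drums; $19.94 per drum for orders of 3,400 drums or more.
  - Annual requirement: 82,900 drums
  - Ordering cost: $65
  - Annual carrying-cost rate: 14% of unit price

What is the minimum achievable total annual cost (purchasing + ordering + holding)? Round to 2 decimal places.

$1,659,356.57

H₁ = 14%×$20 = $2.8000;  H₂ = 14%×$19.94 = $2.7916
EOQ₁ = √(2×82,900×65/2.8000) = 1,961.87  (< 3,400, feasible at tier 1)
EOQ₂ = √(2×82,900×65/2.7916) = 1,964.82  (< 3,400 → use Q = 3,400 at tier-2 price)
TC(tier 1 (EOQ₁), Q≈1,961.9) = $1,663,493.23
TC(tier 2, Q≈3,400.0) = $1,659,356.57
Minimum at tier 2: $1,659,356.57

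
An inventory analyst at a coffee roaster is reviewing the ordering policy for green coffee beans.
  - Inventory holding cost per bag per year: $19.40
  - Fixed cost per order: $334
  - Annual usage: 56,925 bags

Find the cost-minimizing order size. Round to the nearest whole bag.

Optimal lot size Q* = (2 × 56,925 × $334 / $19.4)^½ ≈ 1,400.03

1,400 bags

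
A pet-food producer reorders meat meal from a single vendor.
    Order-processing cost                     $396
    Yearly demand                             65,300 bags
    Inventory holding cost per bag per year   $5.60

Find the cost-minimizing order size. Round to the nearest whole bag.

Q* = √(2·D·S / H) = √(2·65,300·396 / 5.6) = √9,235,285.7 ≈ 3,038.96

3,039 bags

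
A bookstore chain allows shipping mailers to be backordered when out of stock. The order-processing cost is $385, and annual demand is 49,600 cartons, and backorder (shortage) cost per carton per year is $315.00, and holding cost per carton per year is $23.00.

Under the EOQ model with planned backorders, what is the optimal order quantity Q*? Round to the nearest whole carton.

1,335 cartons

Q* = √(2DS/H) · √((H + b)/b)
   = √(2 × 49,600 × 385 / 23) · √((23 + 315) / 315)
   = 1,288.612 × 1.0359 ≈ 1,334.83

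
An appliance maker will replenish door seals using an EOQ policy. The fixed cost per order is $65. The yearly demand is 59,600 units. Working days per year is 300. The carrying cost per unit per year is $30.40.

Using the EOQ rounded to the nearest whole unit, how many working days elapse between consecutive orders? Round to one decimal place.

EOQ = √(2DS/H) = √(2 × 59,600 × 65 / 30.4)
    = √(254,868.42) ≈ 504.84 → Q = 505 units
Cycle time = (working days × Q)/D = (300 × 505) / 59,600 = 2.542 days

2.5 days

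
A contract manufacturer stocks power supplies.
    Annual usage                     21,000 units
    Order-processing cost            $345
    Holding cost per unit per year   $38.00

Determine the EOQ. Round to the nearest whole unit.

EOQ = √(2DS/H) = √(2 × 21,000 × 345 / 38)
    = √(381,315.79) ≈ 617.51

618 units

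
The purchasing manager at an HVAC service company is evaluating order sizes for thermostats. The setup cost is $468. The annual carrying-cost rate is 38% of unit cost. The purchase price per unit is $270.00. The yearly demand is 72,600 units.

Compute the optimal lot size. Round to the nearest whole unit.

814 units

H = i·C = 0.38 × $270 = $102.6000 per unit-year
EOQ = √(2DS/H) = √(2 × 72,600 × 468 / 102.6)
    = √(662,315.79) ≈ 813.83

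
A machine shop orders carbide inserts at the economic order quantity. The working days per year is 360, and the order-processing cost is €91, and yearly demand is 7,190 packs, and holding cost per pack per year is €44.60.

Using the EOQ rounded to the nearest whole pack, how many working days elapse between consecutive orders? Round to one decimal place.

8.6 days

2DS/H = 2·7,190·91/44.6 = 29,340.36
EOQ = √29,340.36 ≈ 171.29 → Q = 171 packs
Days between orders = 360 / (D/Q) = 360 / 42.047 ≈ 8.562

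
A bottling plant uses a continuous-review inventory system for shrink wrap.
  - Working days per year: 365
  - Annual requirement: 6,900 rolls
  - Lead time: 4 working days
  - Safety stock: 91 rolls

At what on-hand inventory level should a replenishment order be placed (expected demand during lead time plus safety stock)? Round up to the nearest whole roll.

167 rolls

Daily demand d = 6,900 / 365 = 18.904 rolls/day
Demand during lead time = 18.904 × 4 = 75.62
Reorder point = 75.62 + 91 = 166.62 → round up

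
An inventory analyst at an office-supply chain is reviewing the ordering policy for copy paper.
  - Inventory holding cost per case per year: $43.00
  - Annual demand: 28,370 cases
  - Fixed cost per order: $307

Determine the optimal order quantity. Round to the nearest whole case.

636 cases

Optimal lot size Q* = (2 × 28,370 × $307 / $43)^½ ≈ 636.47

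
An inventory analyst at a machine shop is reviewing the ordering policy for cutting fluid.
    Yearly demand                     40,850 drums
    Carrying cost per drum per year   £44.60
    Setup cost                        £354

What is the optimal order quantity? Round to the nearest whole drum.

EOQ = √(2DS/H) = √(2 × 40,850 × 354 / 44.6)
    = √(648,470.85) ≈ 805.28

805 drums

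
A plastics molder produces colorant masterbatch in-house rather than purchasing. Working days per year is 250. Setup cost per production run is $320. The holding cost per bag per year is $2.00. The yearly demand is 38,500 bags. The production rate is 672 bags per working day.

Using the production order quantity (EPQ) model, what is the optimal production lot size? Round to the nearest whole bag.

3,998 bags

Daily demand d = 38,500/250 = 154.000; p = 672; 1 − d/p = 0.77083
EPQ = √(2DS / (H(1 − d/p)))
    = √(2 × 38,500 × 320 / (2 × 0.77083)) ≈ 3,997.84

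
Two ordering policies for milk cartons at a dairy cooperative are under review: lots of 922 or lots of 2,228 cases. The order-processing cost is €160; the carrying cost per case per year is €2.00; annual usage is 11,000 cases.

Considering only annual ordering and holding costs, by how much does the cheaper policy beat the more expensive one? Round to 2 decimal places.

€187.05

Annual cost at Q: ordering D·S/Q plus holding Q·H/2.
TC(922) = (11,000/922)×160 + (922/2)×2 = €2,830.89
TC(2,228) = (11,000/2,228)×160 + (2,228/2)×2 = €3,017.95
Lots of 922 are cheaper by €187.05.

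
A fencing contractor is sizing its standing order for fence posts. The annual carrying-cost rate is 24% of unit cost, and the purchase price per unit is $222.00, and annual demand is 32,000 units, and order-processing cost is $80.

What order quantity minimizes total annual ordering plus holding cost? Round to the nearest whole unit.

Holding cost per unit per year: H = 24% × $222 = $53.2800
Optimal lot size Q* = (2 × 32,000 × $80 / $53.28)^½ ≈ 309.99

310 units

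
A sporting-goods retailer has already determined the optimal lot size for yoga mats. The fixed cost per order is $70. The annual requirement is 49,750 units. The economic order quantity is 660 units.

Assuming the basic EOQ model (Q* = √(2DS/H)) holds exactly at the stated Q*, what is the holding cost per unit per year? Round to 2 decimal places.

EOQ relation: Q² = 2DS/H, so rearrange for the unknown.
H = 2DS / Q² = 2 × 49,750 × 70 / 660² = 15.9894

$15.99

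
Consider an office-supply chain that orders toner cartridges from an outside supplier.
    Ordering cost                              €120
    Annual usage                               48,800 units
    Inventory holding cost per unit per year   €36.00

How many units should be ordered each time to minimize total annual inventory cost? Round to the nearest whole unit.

570 units

2DS/H = 2·48,800·120/36 = 325,333.33
EOQ = √325,333.33 ≈ 570.38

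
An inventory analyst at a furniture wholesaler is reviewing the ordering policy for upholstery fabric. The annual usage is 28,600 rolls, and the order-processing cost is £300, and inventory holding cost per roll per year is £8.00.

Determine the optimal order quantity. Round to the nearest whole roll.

1,465 rolls

Optimal lot size Q* = (2 × 28,600 × £300 / £8)^½ ≈ 1,464.58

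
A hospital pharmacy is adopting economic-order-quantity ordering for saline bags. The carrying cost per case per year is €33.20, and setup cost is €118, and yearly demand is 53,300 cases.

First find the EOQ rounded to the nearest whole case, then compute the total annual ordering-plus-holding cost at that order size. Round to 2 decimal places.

Q* = √(2·D·S / H) = √(2·53,300·118 / 33.2) = √378,879.5 ≈ 615.53 → Q = 616 cases
Annual ordering cost = (D/Q)·S = (53,300/616) × 118 = €10,210.06
Annual holding cost  = (Q/2)·H = (616/2) × 33.2 = €10,225.60
Total = €10,210.06 + €10,225.60 = €20,435.66

€20,435.66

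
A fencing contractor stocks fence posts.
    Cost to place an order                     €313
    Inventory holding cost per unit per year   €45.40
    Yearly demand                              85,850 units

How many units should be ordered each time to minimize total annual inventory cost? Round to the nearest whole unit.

1,088 units

Optimal lot size Q* = (2 × 85,850 × €313 / €45.4)^½ ≈ 1,088.00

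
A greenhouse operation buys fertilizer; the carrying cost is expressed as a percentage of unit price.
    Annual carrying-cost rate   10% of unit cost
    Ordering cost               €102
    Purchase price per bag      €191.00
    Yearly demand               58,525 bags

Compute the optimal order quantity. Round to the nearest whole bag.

H = i·C = 0.1 × €191 = €19.1000 per bag-year
EOQ = √(2DS/H) = √(2 × 58,525 × 102 / 19.1)
    = √(625,083.77) ≈ 790.62

791 bags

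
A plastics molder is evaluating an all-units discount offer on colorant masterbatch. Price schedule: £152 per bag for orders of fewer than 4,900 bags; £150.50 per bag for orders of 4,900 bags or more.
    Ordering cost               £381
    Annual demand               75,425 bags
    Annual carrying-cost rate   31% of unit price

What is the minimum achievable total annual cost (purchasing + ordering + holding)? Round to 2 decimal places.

£11,471,631.93

H₁ = 31%×£152 = £47.1200;  H₂ = 31%×£150.50 = £46.6550
EOQ₁ = √(2×75,425×381/47.1200) = 1,104.42  (< 4,900, feasible at tier 1)
EOQ₂ = √(2×75,425×381/46.6550) = 1,109.91  (< 4,900 → use Q = 4,900 at tier-2 price)
TC(tier 1 (EOQ₁), Q≈1,104.4) = £11,516,640.06
TC(tier 2, Q≈4,900.0) = £11,471,631.93
Minimum at tier 2: £11,471,631.93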